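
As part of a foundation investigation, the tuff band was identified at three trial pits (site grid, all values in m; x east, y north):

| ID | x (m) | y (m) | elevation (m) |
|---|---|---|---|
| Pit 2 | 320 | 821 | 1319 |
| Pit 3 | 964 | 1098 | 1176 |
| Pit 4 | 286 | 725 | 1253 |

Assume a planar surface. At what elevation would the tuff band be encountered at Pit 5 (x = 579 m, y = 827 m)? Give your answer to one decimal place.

1166.2 m

Let the plane be z = a·x + b·y + c.
Pit 3−Pit 2: 644a + 277b = −143;  Pit 4−Pit 2: −34a − 96b = −66.
Solving gives a = −0.610808, b = 0.903828.
Then c = 1319 − a·320 − b·821 = 772.42.
At (579, 827): z = −353.7 + 747.5 + 772.42 = 1166.2 m.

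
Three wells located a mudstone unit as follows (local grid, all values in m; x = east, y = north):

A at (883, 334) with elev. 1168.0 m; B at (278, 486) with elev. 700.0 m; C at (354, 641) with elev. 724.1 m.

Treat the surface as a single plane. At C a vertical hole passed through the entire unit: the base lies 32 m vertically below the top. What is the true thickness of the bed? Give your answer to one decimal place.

25.6 m

Let the plane be z = a·x + b·y + c.
B−A: −605a + 152b = −468;  C−A: −529a + 307b = −443.9.
Solving gives a = 0.72349, b = −0.19926.
|∇z| = √(a²+b²) = 0.75043, so dip δ = arctan(0.75043) = 36.89°.
True thickness = vertical thickness × cos δ = 32 × cos 36.89° = 25.6 m.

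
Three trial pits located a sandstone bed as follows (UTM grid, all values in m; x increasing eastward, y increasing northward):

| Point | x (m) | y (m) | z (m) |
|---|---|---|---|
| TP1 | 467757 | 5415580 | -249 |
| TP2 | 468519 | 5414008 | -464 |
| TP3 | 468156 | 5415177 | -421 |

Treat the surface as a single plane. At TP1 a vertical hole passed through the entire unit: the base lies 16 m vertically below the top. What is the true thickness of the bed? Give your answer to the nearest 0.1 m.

13.8 m

Let the plane be z = a·x + b·y + c.
TP2−TP1: 762a − 1572b = −215;  TP3−TP1: 399a − 403b = −172.
Solving gives a = −0.57393, b = −0.14143.
|∇z| = √(a²+b²) = 0.59110, so dip δ = arctan(0.59110) = 30.59°.
True thickness = vertical thickness × cos δ = 16 × cos 30.59° = 13.8 m.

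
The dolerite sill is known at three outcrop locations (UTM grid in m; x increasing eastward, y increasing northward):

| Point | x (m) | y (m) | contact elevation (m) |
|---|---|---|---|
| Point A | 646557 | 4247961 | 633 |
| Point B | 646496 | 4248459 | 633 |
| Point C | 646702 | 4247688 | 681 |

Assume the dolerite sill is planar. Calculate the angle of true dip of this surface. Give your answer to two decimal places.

Let the plane be z = a·x + b·y + c.
Point B−Point A: −61a + 498b = 0;  Point C−Point A: 145a − 273b = 48.
Solving gives a = 0.43026, b = 0.05270.
Gradient magnitude |∇z| = √(a² + b²) = √(0.18512 + 0.00278) = 0.43348.
True dip = arctan(0.43348) = 23.44°, dipping toward W (azimuth ≈ 263°).

23.44°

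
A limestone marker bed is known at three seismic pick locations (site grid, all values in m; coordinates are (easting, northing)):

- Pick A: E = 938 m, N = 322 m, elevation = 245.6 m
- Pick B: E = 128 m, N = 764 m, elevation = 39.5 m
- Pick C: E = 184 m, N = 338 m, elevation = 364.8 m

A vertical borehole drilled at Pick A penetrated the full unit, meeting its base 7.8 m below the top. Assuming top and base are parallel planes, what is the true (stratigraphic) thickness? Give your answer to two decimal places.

6.07 m

Let the plane be z = a·E + b·N + c.
Pick B−Pick A: −810a + 442b = −206.1;  Pick C−Pick A: −754a + 16b = 119.2.
Solving gives a = −0.17478, b = −0.78659.
|∇z| = √(a²+b²) = 0.80578, so dip δ = arctan(0.80578) = 38.86°.
True thickness = vertical thickness × cos δ = 7.8 × cos 38.86° = 6.07 m.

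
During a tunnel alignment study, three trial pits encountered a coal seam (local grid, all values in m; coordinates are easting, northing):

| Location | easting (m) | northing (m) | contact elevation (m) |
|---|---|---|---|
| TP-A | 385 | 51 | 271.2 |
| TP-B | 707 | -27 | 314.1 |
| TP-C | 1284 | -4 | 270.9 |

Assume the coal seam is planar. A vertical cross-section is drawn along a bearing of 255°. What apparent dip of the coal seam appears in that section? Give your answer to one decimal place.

13.2°

Let the plane be z = a·easting + b·northing + c.
TP-B−TP-A: 322a − 78b = 42.9;  TP-C−TP-A: 899a − 55b = −0.3.
Solving gives a = −0.04546, b = −0.73769.
Unit vector along 255° is (sin 255°, cos 255°) = (-0.9659, -0.2588).
Slope in that direction = a·(-0.9659) + b·(-0.2588) = 0.23484.
Apparent dip = arctan|0.23484| = 13.2° (true dip is 36.5°, so apparent ≤ true as expected).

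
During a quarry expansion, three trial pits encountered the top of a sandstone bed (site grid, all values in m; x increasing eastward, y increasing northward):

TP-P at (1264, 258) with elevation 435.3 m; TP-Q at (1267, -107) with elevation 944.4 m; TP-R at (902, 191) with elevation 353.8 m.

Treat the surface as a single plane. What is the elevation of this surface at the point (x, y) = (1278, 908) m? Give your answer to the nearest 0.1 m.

-462.0 m

Two edge vectors: TP-P→TP-Q = (3, -365, 509.1), TP-P→TP-R = (-362, -67, -81.5).
Normal n = (TP-P→TP-Q) × (TP-P→TP-R) = (63857.2, -184049.7, -132331).
So ∂z/∂x = −n_x/n_z = 0.482557 and ∂z/∂y = −n_y/n_z = −1.390828.
Intercept c from TP-P: 435.3 − 609.95 + 358.83 = 184.18.
At (1278, 908): z = 616.7 − 1262.9 + 184.18 = -462.0 m.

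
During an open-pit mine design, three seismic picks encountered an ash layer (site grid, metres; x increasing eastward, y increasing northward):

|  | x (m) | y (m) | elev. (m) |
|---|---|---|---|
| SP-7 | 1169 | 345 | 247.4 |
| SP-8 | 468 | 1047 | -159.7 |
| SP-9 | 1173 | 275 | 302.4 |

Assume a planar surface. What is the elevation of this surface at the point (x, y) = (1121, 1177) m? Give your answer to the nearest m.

-406 m

Two edge vectors: SP-7→SP-8 = (-701, 702, -407.1), SP-7→SP-9 = (4, -70, 55).
Normal n = (SP-7→SP-8) × (SP-7→SP-9) = (10113, 36926.6, 46262).
So ∂z/∂x = −n_x/n_z = −0.21860 and ∂z/∂y = −n_y/n_z = −0.79821.
Intercept c from SP-7: 247.4 + 255.55 + 275.38 = 778.33.
At (1121, 1177): z = −245.1 − 939.5 + 778.33 = -406.2 m.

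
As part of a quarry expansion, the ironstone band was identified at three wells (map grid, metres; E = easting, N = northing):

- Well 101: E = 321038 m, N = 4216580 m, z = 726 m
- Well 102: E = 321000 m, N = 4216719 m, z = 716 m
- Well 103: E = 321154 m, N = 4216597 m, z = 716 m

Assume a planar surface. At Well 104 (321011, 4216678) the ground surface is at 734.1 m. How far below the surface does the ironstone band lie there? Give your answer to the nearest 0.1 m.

15.1 m

Two edge vectors: Well 101→Well 102 = (-38, 139, -10), Well 101→Well 103 = (116, 17, -10).
Normal n = (Well 101→Well 102) × (Well 101→Well 103) = (-1220, -1540, -16770).
So ∂z/∂E = −n_x/n_z = −0.072748956 and ∂z/∂N = −n_y/n_z = −0.091830650.
Intercept c from Well 101: 726 + 23355.18 + 387211.28 = 411292.46.
At (321011, 4216678): z_contact = −23353.22 − 387220.28 + 411292.46 = 718.96 m.
Depth below ground = 734.1 − 718.96 = 15.1 m.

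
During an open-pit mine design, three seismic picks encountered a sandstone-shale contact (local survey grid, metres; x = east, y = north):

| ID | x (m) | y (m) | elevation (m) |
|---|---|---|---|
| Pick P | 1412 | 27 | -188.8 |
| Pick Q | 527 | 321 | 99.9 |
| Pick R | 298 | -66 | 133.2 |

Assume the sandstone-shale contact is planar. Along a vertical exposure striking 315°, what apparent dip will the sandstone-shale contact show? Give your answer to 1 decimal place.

15.3°

Two edge vectors: Pick P→Pick Q = (-885, 294, 288.7), Pick P→Pick R = (-1114, -93, 322).
Normal n = (Pick P→Pick Q) × (Pick P→Pick R) = (121517.1, -36641.8, 409821).
So ∂z/∂x = −n_x/n_z = −0.29651 and ∂z/∂y = −n_y/n_z = 0.08941.
Unit vector along 315° is (sin 315°, cos 315°) = (-0.7071, 0.7071).
Slope in that direction = a·(-0.7071) + b·(0.7071) = 0.27289.
Apparent dip = arctan|0.27289| = 15.3° (true dip is 17.2°, so apparent ≤ true as expected).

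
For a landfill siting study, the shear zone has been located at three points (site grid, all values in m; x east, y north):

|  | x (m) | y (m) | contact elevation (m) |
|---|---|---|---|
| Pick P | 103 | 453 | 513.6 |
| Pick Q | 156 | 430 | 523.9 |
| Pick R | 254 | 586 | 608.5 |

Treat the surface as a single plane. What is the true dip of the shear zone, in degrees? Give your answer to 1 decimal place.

Two edge vectors: Pick P→Pick Q = (53, -23, 10.3), Pick P→Pick R = (151, 133, 94.9).
Normal n = (Pick P→Pick Q) × (Pick P→Pick R) = (-3552.6, -3474.4, 10522).
So ∂z/∂x = −n_x/n_z = 0.33764 and ∂z/∂y = −n_y/n_z = 0.33020.
Gradient magnitude |∇z| = √(a² + b²) = √(0.11400 + 0.10903) = 0.47226.
True dip = arctan(0.47226) = 25.3°, dipping toward SW (azimuth ≈ 226°).

25.3°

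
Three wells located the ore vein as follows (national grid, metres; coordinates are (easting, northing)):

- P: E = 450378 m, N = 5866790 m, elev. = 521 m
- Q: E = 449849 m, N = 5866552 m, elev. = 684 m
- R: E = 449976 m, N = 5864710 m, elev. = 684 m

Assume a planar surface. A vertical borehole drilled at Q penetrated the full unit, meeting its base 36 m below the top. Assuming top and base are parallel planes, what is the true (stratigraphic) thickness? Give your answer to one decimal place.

34.5 m

Two edge vectors: P→Q = (-529, -238, 163), P→R = (-402, -2080, 163).
Normal n = (P→Q) × (P→R) = (300246, 20701, 1004644).
So ∂z/∂E = −n_x/n_z = −0.29886 and ∂z/∂N = −n_y/n_z = −0.02061.
|∇z| = √(a²+b²) = 0.29957, so dip δ = arctan(0.29957) = 16.68°.
True thickness = vertical thickness × cos δ = 36 × cos 16.68° = 34.5 m.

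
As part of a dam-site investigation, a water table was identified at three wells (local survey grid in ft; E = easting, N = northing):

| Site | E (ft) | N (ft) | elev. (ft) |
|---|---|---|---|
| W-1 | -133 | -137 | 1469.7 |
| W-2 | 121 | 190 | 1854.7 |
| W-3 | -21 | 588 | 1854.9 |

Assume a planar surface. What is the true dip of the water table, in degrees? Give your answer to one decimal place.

Let the plane be z = a·E + b·N + c.
W-2−W-1: 254a + 327b = 385;  W-3−W-1: 112a + 725b = 385.2.
Solving gives a = 1.03822, b = 0.37092.
Gradient magnitude |∇z| = √(a² + b²) = √(1.07790 + 0.13758) = 1.10249.
True dip = arctan(1.10249) = 47.8°, dipping toward WSW (azimuth ≈ 250°).

47.8°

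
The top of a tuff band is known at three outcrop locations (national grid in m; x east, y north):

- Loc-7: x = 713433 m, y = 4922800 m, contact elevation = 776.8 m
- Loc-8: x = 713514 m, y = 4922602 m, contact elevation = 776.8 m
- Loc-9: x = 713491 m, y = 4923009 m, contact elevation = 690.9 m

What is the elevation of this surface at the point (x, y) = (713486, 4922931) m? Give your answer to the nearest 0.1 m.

713.0 m

Two edge vectors: Loc-7→Loc-8 = (81, -198, 0), Loc-7→Loc-9 = (58, 209, -85.9).
Normal n = (Loc-7→Loc-8) × (Loc-7→Loc-9) = (17008.2, 6957.9, 28413).
So ∂z/∂x = −n_x/n_z = −0.598606272 and ∂z/∂y = −n_y/n_z = −0.244884384.
Intercept c from Loc-7: 776.8 + 427065.47 + 1205516.85 = 1633359.11.
At (713486, 4922931): z = −427097.2 − 1205548.9 + 1633359.11 = 713.0 m.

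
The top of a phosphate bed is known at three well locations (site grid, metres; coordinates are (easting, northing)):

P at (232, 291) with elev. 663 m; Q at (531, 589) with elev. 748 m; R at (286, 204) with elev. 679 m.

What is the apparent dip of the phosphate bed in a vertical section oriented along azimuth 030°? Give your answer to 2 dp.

7.99°

Let the plane be z = a·E + b·N + c.
Q−P: 299a + 298b = 85;  R−P: 54a − 87b = 16.
Solving gives a = 0.28887, b = −0.00461.
Unit vector along 030° is (sin 30°, cos 30°) = (0.5000, 0.8660).
Slope in that direction = a·(0.5000) + b·(0.8660) = 0.14045.
Apparent dip = arctan|0.14045| = 7.99° (true dip is 16.1°, so apparent ≤ true as expected).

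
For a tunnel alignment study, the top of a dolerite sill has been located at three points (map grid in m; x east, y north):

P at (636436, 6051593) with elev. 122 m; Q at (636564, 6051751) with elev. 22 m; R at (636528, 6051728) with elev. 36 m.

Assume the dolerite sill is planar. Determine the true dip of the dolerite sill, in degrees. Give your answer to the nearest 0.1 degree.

Let the plane be z = a·x + b·y + c.
Q−P: 128a + 158b = −100;  R−P: 92a + 135b = −86.
Solving gives a = 0.03207, b = −0.65889.
Gradient magnitude |∇z| = √(a² + b²) = √(0.00103 + 0.43414) = 0.65967.
True dip = arctan(0.65967) = 33.4°, dipping toward N (azimuth ≈ 357°).

33.4°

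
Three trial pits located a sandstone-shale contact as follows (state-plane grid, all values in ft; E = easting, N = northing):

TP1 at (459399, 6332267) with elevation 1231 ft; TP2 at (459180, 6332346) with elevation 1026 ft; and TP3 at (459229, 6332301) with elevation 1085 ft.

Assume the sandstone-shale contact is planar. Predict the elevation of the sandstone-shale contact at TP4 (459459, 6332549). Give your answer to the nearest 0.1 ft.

1141.2 ft

Let the plane be z = a·E + b·N + c.
TP2−TP1: −219a + 79b = −205;  TP3−TP1: −170a + 34b = −146.
Solving gives a = 0.762700535, b = −0.480614973.
Then c = 1231 − a·459399 − b·6332267 = 2694229.47.
At (459459, 6332549): z = 350429.6 − 3043517.9 + 2694229.47 = 1141.2 ft.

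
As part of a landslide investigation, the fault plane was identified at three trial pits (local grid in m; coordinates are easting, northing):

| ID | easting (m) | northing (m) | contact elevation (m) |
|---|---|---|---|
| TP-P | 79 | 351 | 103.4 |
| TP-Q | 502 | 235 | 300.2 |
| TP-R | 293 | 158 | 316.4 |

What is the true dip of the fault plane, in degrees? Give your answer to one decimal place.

Two edge vectors: TP-P→TP-Q = (423, -116, 196.8), TP-P→TP-R = (214, -193, 213).
Normal n = (TP-P→TP-Q) × (TP-P→TP-R) = (13274.4, -47983.8, -56815).
So ∂z/∂easting = −n_x/n_z = 0.23364 and ∂z/∂northing = −n_y/n_z = −0.84456.
Gradient magnitude |∇z| = √(a² + b²) = √(0.05459 + 0.71329) = 0.87628.
True dip = arctan(0.87628) = 41.2°, dipping toward NNW (azimuth ≈ 345°).

41.2°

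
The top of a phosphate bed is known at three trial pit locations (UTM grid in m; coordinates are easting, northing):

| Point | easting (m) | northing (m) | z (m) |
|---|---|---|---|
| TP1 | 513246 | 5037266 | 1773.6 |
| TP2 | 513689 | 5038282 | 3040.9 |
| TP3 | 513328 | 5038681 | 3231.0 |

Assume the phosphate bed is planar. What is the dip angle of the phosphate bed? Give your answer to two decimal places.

49.01°

Two edge vectors: TP1→TP2 = (443, 1016, 1267.3), TP1→TP3 = (82, 1415, 1457.4).
Normal n = (TP1→TP2) × (TP1→TP3) = (-312511.1, -541709.6, 543533).
So ∂z/∂easting = −n_x/n_z = 0.57496 and ∂z/∂northing = −n_y/n_z = 0.99665.
Gradient magnitude |∇z| = √(a² + b²) = √(0.33058 + 0.99330) = 1.15060.
True dip = arctan(1.15060) = 49.01°, dipping toward SSW (azimuth ≈ 210°).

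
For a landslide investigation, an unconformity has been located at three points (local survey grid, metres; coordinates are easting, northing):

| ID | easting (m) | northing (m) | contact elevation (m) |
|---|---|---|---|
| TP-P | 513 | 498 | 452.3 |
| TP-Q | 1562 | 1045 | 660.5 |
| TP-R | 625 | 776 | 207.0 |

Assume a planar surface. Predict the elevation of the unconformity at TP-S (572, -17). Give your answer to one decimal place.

Two edge vectors: TP-P→TP-Q = (1049, 547, 208.2), TP-P→TP-R = (112, 278, -245.3).
Normal n = (TP-P→TP-Q) × (TP-P→TP-R) = (-192058.7, 280638.1, 230358).
So ∂z/∂easting = −n_x/n_z = 0.833740 and ∂z/∂northing = −n_y/n_z = −1.218269.
Intercept c from TP-P: 452.3 − 427.71 + 606.70 = 631.29.
At (572, -17): z = 476.9 + 20.7 + 631.29 = 1128.9 m.

1128.9 m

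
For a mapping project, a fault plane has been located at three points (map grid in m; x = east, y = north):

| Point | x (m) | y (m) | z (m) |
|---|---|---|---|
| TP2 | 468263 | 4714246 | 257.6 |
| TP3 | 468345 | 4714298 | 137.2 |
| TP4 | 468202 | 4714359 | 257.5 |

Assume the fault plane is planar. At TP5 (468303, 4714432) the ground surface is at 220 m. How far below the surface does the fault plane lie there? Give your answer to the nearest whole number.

116 m

Let the plane be z = a·x + b·y + c.
TP3−TP2: 82a + 52b = −120.4;  TP4−TP2: −61a + 113b = −0.1.
Solving gives a = −1.09342338, b = −0.59114005.
Then c = 257.6 − a·468263 − b·4714246 = 3299046.95.
At (468303, 4714432): z_contact = −512053.4 − 2786889.6 + 3299046.95 = 103.9 m.
Depth below ground = 220 − 103.9 = 116 m.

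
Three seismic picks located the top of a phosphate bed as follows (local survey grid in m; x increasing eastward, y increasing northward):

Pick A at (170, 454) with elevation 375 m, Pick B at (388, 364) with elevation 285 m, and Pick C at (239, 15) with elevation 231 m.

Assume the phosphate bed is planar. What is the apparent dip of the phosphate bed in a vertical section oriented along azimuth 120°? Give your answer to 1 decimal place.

21.7°

Let the plane be z = a·x + b·y + c.
Pick B−Pick A: 218a − 90b = −90;  Pick C−Pick A: 69a − 439b = −144.
Solving gives a = −0.29667, b = 0.28139.
Unit vector along 120° is (sin 120°, cos 120°) = (0.8660, -0.5000).
Slope in that direction = a·(0.8660) + b·(-0.5000) = −0.39762.
Apparent dip = arctan|0.39762| = 21.7° (true dip is 22.2°, so apparent ≤ true as expected).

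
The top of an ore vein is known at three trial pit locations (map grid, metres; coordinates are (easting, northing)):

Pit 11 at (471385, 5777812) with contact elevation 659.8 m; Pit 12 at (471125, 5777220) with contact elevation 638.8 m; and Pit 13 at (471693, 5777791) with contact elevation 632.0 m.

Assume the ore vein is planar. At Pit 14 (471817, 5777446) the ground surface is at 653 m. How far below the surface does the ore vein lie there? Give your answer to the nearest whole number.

Two edge vectors: Pit 11→Pit 12 = (-260, -592, -21), Pit 11→Pit 13 = (308, -21, -27.8).
Normal n = (Pit 11→Pit 12) × (Pit 11→Pit 13) = (16016.6, -13696, 187796).
So ∂z/∂E = −n_x/n_z = −0.08528723 and ∂z/∂N = −n_y/n_z = 0.07293020.
Intercept c from Pit 11: 659.8 + 40203.12 − 421376.99 = −380514.07.
At (471817, 5777446): z_contact = −40240.0 + 421350.3 − 380514.07 = 596.3 m.
Depth below ground = 653 − 596.3 = 57 m.

57 m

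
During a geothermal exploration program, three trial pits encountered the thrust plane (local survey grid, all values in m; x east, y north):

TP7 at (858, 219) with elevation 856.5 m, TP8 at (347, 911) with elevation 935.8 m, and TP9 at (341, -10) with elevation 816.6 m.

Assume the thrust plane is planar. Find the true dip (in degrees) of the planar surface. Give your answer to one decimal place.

Let the plane be z = a·x + b·y + c.
TP8−TP7: −511a + 692b = 79.3;  TP9−TP7: −517a − 229b = −39.9.
Solving gives a = 0.01991, b = 0.12929.
Gradient magnitude |∇z| = √(a² + b²) = √(0.00040 + 0.01672) = 0.13082.
True dip = arctan(0.13082) = 7.5°, dipping toward S (azimuth ≈ 189°).

7.5°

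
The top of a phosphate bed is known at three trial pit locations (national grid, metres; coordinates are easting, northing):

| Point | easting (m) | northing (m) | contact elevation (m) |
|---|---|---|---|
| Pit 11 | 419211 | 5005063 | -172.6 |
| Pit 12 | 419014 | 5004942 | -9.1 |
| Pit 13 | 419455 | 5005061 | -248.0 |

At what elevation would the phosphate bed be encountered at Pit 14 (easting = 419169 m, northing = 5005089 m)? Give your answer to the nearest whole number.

Let the plane be z = a·easting + b·northing + c.
Pit 12−Pit 11: −197a − 121b = 163.5;  Pit 13−Pit 11: 244a − 2b = −75.4.
Solving gives a = −0.31587673, b = −0.83696103.
Then c = -172.6 − a·419211 − b·5005063 = 4321289.07.
At (419169, 5005089): z = −132405.7 − 4189064.4 + 4321289.07 = -181.1 m.

-181 m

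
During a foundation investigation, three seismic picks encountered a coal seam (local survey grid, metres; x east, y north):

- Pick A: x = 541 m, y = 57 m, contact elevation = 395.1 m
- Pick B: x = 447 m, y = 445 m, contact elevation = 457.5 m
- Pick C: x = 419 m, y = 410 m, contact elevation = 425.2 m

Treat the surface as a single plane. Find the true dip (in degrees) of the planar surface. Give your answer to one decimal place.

Two edge vectors: Pick A→Pick B = (-94, 388, 62.4), Pick A→Pick C = (-122, 353, 30.1).
Normal n = (Pick A→Pick B) × (Pick A→Pick C) = (-10348.4, -4783.4, 14154).
So ∂z/∂x = −n_x/n_z = 0.73113 and ∂z/∂y = −n_y/n_z = 0.33795.
Gradient magnitude |∇z| = √(a² + b²) = √(0.53455 + 0.11421) = 0.80546.
True dip = arctan(0.80546) = 38.8°, dipping toward WSW (azimuth ≈ 245°).

38.8°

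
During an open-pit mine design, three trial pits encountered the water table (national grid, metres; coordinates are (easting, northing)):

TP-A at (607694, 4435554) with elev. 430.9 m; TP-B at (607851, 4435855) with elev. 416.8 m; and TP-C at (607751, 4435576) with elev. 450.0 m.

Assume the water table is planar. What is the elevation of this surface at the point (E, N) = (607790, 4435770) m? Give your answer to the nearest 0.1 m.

Two edge vectors: TP-A→TP-B = (157, 301, -14.1), TP-A→TP-C = (57, 22, 19.1).
Normal n = (TP-A→TP-B) × (TP-A→TP-C) = (6059.3, -3802.4, -13703).
So ∂z/∂E = −n_x/n_z = 0.442187842 and ∂z/∂N = −n_y/n_z = −0.277486682.
Intercept c from TP-A: 430.9 − 268714.90 + 1230807.16 = 962523.16.
At (607790, 4435770): z = 268757.3 − 1230867.1 + 962523.16 = 413.4 m.

413.4 m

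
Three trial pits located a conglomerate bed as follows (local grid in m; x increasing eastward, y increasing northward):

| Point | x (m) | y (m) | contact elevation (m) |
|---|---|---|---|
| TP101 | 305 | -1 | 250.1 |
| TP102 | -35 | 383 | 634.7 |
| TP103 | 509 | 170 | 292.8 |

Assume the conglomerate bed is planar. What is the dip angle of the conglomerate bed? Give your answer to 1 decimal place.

Two edge vectors: TP101→TP102 = (-340, 384, 384.6), TP101→TP103 = (204, 171, 42.7).
Normal n = (TP101→TP102) × (TP101→TP103) = (-49369.8, 92976.4, -136476).
So ∂z/∂x = −n_x/n_z = −0.36175 and ∂z/∂y = −n_y/n_z = 0.68127.
Gradient magnitude |∇z| = √(a² + b²) = √(0.13086 + 0.46412) = 0.77135.
True dip = arctan(0.77135) = 37.6°, dipping toward SSE (azimuth ≈ 152°).

37.6°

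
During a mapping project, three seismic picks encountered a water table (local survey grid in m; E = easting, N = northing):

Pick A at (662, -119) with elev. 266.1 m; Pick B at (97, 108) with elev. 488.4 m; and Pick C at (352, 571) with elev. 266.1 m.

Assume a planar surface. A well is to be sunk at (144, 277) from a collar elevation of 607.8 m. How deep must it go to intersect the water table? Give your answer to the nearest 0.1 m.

Let the plane be z = a·E + b·N + c.
Pick B−Pick A: −565a + 227b = 222.3;  Pick C−Pick A: −310a + 690b = 0.
Solving gives a = −0.48011, b = −0.21570.
Then c = 266.1 − a·662 − b·-119 = 558.27.
At (144, 277): z_contact = −69.14 − 59.75 + 558.27 = 429.38 m.
Depth below ground = 607.8 − 429.38 = 178.4 m.

178.4 m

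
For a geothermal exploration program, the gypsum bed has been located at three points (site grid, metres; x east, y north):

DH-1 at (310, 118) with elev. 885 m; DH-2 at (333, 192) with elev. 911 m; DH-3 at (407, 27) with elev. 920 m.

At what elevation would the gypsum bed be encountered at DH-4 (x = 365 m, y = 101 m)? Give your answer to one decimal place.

Two edge vectors: DH-1→DH-2 = (23, 74, 26), DH-1→DH-3 = (97, -91, 35).
Normal n = (DH-1→DH-2) × (DH-1→DH-3) = (4956, 1717, -9271).
So ∂z/∂x = −n_x/n_z = 0.53457 and ∂z/∂y = −n_y/n_z = 0.18520.
Intercept c from DH-1: 885 − 165.72 − 21.85 = 697.43.
At (365, 101): z = 195.1 + 18.7 + 697.43 = 911.3 m.

911.3 m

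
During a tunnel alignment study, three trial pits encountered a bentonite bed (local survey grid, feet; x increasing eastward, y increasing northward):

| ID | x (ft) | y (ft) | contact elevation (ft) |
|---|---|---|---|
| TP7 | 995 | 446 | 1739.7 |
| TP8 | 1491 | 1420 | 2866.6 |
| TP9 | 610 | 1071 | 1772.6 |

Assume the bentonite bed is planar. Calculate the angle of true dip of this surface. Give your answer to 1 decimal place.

49.7°

Two edge vectors: TP7→TP8 = (496, 974, 1126.9), TP7→TP9 = (-385, 625, 32.9).
Normal n = (TP7→TP8) × (TP7→TP9) = (-672267.9, -450174.9, 684990).
So ∂z/∂x = −n_x/n_z = 0.98143 and ∂z/∂y = −n_y/n_z = 0.65720.
Gradient magnitude |∇z| = √(a² + b²) = √(0.96320 + 0.43191) = 1.18115.
True dip = arctan(1.18115) = 49.7°, dipping toward SW (azimuth ≈ 236°).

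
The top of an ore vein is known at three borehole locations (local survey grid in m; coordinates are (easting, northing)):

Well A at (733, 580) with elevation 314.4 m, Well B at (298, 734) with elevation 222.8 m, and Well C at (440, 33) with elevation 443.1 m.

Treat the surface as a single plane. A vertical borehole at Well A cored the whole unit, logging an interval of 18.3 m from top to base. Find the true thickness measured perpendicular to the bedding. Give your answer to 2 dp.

17.47 m

Let the plane be z = a·E + b·N + c.
Well B−Well A: −435a + 154b = −91.6;  Well C−Well A: −293a − 547b = 128.7.
Solving gives a = 0.10699, b = −0.29259.
|∇z| = √(a²+b²) = 0.31154, so dip δ = arctan(0.31154) = 17.30°.
True thickness = vertical thickness × cos δ = 18.3 × cos 17.30° = 17.47 m.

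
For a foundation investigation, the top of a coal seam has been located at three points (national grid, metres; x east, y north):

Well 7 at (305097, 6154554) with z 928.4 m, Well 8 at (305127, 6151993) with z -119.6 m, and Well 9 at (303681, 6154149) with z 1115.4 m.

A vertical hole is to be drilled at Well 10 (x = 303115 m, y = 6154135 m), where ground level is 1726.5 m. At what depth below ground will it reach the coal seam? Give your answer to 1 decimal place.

476.3 m

Two edge vectors: Well 7→Well 8 = (30, -2561, -1048), Well 7→Well 9 = (-1416, -405, 187).
Normal n = (Well 7→Well 8) × (Well 7→Well 9) = (-903347, 1478358, -3638526).
So ∂z/∂x = −n_x/n_z = −0.248272790 and ∂z/∂y = −n_y/n_z = 0.406306840.
Intercept c from Well 7: 928.4 + 75747.28 − 2500637.39 = −2423961.70.
At (303115, 6154135): z_contact = −75255.21 + 2500467.14 − 2423961.70 = 1250.23 m.
Depth below ground = 1726.5 − 1250.23 = 476.3 m.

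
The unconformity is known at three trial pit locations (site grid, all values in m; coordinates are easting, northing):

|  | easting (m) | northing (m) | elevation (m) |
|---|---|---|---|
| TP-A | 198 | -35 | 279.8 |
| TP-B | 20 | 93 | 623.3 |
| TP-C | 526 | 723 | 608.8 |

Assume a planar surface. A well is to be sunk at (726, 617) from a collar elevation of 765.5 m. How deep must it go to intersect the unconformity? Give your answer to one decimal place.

Two edge vectors: TP-A→TP-B = (-178, 128, 343.5), TP-A→TP-C = (328, 758, 329).
Normal n = (TP-A→TP-B) × (TP-A→TP-C) = (-218261, 171230, -176908).
So ∂z/∂easting = −n_x/n_z = −1.23375 and ∂z/∂northing = −n_y/n_z = 0.96790.
Intercept c from TP-A: 279.8 + 244.28 + 33.88 = 557.96.
At (726, 617): z_contact = −895.71 + 597.20 + 557.96 = 259.45 m.
Depth below ground = 765.5 − 259.45 = 506.0 m.

506.0 m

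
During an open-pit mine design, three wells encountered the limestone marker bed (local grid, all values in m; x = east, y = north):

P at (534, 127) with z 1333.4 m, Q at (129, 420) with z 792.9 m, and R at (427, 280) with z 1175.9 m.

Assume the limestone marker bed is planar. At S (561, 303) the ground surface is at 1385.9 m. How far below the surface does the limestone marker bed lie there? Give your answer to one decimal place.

54.5 m

Two edge vectors: P→Q = (-405, 293, -540.5), P→R = (-107, 153, -157.5).
Normal n = (P→Q) × (P→R) = (36549, -5954, -30614).
So ∂z/∂x = −n_x/n_z = 1.19387 and ∂z/∂y = −n_y/n_z = −0.19449.
Intercept c from P: 1333.4 − 637.52 + 24.70 = 720.58.
At (561, 303): z_contact = 669.76 − 58.93 + 720.58 = 1331.40 m.
Depth below ground = 1385.9 − 1331.40 = 54.5 m.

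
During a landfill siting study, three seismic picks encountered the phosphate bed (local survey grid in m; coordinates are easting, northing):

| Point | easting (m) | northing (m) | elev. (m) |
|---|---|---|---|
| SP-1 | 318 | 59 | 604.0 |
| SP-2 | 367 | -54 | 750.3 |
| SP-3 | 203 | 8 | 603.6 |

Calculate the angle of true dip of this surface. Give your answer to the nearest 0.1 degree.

Two edge vectors: SP-1→SP-2 = (49, -113, 146.3), SP-1→SP-3 = (-115, -51, -0.4).
Normal n = (SP-1→SP-2) × (SP-1→SP-3) = (7506.5, -16804.9, -15494).
So ∂z/∂easting = −n_x/n_z = 0.48448 and ∂z/∂northing = −n_y/n_z = −1.08461.
Gradient magnitude |∇z| = √(a² + b²) = √(0.23472 + 1.17637) = 1.18789.
True dip = arctan(1.18789) = 49.9°, dipping toward NNW (azimuth ≈ 336°).

49.9°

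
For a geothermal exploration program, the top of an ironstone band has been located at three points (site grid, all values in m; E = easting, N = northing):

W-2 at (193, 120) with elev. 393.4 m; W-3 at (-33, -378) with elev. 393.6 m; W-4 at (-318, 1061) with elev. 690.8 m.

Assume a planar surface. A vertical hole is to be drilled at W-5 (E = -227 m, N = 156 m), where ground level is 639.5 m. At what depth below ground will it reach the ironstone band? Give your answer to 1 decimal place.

107.6 m

Let the plane be z = a·E + b·N + c.
W-3−W-2: −226a − 498b = 0.2;  W-4−W-2: −511a + 941b = 297.4.
Solving gives a = −0.317447, b = 0.143661.
Then c = 393.4 − a·193 − b·120 = 437.43.
At (-227, 156): z_contact = 72.06 + 22.41 + 437.43 = 531.90 m.
Depth below ground = 639.5 − 531.90 = 107.6 m.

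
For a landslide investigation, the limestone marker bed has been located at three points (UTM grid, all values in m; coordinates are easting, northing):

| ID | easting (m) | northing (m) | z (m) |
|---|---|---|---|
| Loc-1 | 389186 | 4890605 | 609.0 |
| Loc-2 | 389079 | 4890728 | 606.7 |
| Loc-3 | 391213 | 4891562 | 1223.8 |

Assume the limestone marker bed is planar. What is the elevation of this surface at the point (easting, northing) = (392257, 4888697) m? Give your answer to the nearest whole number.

957 m

Let the plane be z = a·easting + b·northing + c.
Loc-2−Loc-1: −107a + 123b = −2.3;  Loc-3−Loc-1: 2027a + 957b = 614.8.
Solving gives a = 0.22125981, b = 0.17377886.
Then c = 609 − a·389186 − b·4890605 = −935385.97.
At (392257, 4888697): z = 86790.7 + 849552.2 − 935385.97 = 956.9 m.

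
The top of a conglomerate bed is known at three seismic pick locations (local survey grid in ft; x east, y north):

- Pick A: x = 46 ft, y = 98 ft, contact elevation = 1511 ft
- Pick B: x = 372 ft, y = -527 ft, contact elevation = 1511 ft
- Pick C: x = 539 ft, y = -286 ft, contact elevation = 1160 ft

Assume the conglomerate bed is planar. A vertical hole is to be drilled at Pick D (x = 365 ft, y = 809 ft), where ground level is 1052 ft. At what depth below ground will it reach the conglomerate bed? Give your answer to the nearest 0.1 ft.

Let the plane be z = a·x + b·y + c.
Pick B−Pick A: 326a − 625b = 0;  Pick C−Pick A: 493a − 384b = −351.
Solving gives a = −1.19916, b = −0.62548.
Then c = 1511 − a·46 − b·98 = 1627.46.
At (365, 809): z_contact = −437.69 − 506.01 + 1627.46 = 683.75 ft.
Depth below ground = 1052 − 683.75 = 368.2 ft.

368.2 ft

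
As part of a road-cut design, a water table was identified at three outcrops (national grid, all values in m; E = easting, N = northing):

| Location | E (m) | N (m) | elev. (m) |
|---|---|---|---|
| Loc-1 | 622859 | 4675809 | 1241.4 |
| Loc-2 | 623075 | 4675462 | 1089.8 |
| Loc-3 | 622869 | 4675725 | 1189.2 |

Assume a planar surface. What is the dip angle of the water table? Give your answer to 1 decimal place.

Let the plane be z = a·E + b·N + c.
Loc-2−Loc-1: 216a − 347b = −151.6;  Loc-3−Loc-1: 10a − 84b = −52.2.
Solving gives a = 0.36657, b = 0.66507.
Gradient magnitude |∇z| = √(a² + b²) = √(0.13437 + 0.44231) = 0.75940.
True dip = arctan(0.75940) = 37.2°, dipping toward SSW (azimuth ≈ 209°).

37.2°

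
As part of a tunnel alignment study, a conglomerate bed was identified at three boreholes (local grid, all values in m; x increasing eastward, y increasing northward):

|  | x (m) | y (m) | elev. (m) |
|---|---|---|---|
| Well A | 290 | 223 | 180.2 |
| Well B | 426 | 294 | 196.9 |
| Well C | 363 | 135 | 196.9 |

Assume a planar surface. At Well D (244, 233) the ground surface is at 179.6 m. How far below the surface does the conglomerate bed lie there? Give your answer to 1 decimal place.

7.1 m

Two edge vectors: Well A→Well B = (136, 71, 16.7), Well A→Well C = (73, -88, 16.7).
Normal n = (Well A→Well B) × (Well A→Well C) = (2655.3, -1052.1, -17151).
So ∂z/∂x = −n_x/n_z = 0.15482 and ∂z/∂y = −n_y/n_z = −0.06134.
Intercept c from Well A: 180.2 − 44.90 + 13.68 = 148.98.
At (244, 233): z_contact = 37.78 − 14.29 + 148.98 = 172.46 m.
Depth below ground = 179.6 − 172.46 = 7.1 m.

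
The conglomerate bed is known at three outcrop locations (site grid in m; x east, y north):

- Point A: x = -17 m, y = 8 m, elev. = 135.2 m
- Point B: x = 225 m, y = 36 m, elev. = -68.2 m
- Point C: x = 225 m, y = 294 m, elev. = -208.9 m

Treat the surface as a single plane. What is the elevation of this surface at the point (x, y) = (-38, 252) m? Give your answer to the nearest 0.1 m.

Let the plane be z = a·x + b·y + c.
Point B−Point A: 242a + 28b = −203.4;  Point C−Point A: 242a + 286b = −344.1.
Solving gives a = −0.77740, b = −0.54535.
Then c = 135.2 − a·-17 − b·8 = 126.35.
At (-38, 252): z = 29.5 − 137.4 + 126.35 = 18.5 m.

18.5 m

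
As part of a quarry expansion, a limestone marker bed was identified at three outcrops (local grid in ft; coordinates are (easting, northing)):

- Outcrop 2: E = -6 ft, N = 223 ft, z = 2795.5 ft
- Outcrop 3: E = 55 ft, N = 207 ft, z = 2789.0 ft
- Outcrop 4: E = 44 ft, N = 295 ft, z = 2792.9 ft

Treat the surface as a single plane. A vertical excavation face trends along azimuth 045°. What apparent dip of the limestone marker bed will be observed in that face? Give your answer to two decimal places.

Two edge vectors: Outcrop 2→Outcrop 3 = (61, -16, -6.5), Outcrop 2→Outcrop 4 = (50, 72, -2.6).
Normal n = (Outcrop 2→Outcrop 3) × (Outcrop 2→Outcrop 4) = (509.6, -166.4, 5192).
So ∂z/∂E = −n_x/n_z = −0.09815 and ∂z/∂N = −n_y/n_z = 0.03205.
Unit vector along 045° is (sin 45°, cos 45°) = (0.7071, 0.7071).
Slope in that direction = a·(0.7071) + b·(0.7071) = −0.04674.
Apparent dip = arctan|0.04674| = 2.68° (true dip is 5.9°, so apparent ≤ true as expected).

2.68°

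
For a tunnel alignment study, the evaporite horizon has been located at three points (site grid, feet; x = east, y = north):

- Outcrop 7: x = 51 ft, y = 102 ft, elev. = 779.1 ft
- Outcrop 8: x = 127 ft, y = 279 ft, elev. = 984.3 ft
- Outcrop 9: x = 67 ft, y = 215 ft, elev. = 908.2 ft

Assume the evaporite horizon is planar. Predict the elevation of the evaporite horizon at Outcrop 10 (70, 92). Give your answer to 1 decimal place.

768.9 ft

Let the plane be z = a·x + b·y + c.
Outcrop 8−Outcrop 7: 76a + 177b = 205.2;  Outcrop 9−Outcrop 7: 16a + 113b = 129.1.
Solving gives a = 0.05853, b = 1.13419.
Then c = 779.1 − a·51 − b·102 = 660.43.
At (70, 92): z = 4.1 + 104.3 + 660.43 = 768.9 ft.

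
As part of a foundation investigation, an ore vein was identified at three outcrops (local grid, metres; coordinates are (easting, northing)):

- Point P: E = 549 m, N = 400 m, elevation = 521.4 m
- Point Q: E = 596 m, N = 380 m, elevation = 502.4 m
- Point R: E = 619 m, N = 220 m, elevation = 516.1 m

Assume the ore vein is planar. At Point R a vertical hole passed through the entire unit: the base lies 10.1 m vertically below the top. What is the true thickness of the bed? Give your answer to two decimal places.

9.06 m

Let the plane be z = a·E + b·N + c.
Point Q−Point P: 47a − 20b = −19;  Point R−Point P: 70a − 180b = −5.3.
Solving gives a = −0.46941, b = −0.15310.
|∇z| = √(a²+b²) = 0.49374, so dip δ = arctan(0.49374) = 26.28°.
True thickness = vertical thickness × cos δ = 10.1 × cos 26.28° = 9.06 m.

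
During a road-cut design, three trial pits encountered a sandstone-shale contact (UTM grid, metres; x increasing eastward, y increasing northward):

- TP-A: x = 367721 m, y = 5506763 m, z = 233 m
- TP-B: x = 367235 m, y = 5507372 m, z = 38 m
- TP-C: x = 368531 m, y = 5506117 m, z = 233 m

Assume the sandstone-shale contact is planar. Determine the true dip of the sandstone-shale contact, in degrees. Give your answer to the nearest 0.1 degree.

48.4°

Two edge vectors: TP-A→TP-B = (-486, 609, -195), TP-A→TP-C = (810, -646, 0).
Normal n = (TP-A→TP-B) × (TP-A→TP-C) = (-125970, -157950, -179334).
So ∂z/∂x = −n_x/n_z = −0.70243 and ∂z/∂y = −n_y/n_z = −0.88076.
Gradient magnitude |∇z| = √(a² + b²) = √(0.49341 + 0.77574) = 1.12656.
True dip = arctan(1.12656) = 48.4°, dipping toward NE (azimuth ≈ 039°).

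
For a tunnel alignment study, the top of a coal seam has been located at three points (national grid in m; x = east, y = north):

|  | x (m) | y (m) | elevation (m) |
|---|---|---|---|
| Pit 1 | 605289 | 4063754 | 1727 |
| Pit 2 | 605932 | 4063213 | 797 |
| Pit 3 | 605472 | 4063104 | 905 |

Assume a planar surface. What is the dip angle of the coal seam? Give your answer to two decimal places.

50.89°

Two edge vectors: Pit 1→Pit 2 = (643, -541, -930), Pit 1→Pit 3 = (183, -650, -822).
Normal n = (Pit 1→Pit 2) × (Pit 1→Pit 3) = (-159798, 358356, -318947).
So ∂z/∂x = −n_x/n_z = −0.50102 and ∂z/∂y = −n_y/n_z = 1.12356.
Gradient magnitude |∇z| = √(a² + b²) = √(0.25102 + 1.26239) = 1.23021.
True dip = arctan(1.23021) = 50.89°, dipping toward SSE (azimuth ≈ 156°).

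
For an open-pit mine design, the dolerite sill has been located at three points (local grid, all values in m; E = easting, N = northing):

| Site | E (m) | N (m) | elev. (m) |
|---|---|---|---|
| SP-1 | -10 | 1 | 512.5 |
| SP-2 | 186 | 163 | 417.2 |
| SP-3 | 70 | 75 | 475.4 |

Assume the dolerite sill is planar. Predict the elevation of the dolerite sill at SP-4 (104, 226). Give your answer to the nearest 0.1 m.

486.9 m

Two edge vectors: SP-1→SP-2 = (196, 162, -95.3), SP-1→SP-3 = (80, 74, -37.1).
Normal n = (SP-1→SP-2) × (SP-1→SP-3) = (1042, -352.4, 1544).
So ∂z/∂E = −n_x/n_z = −0.67487 and ∂z/∂N = −n_y/n_z = 0.22824.
Intercept c from SP-1: 512.5 − 6.75 − 0.23 = 505.52.
At (104, 226): z = −70.2 + 51.6 + 505.52 = 486.9 m.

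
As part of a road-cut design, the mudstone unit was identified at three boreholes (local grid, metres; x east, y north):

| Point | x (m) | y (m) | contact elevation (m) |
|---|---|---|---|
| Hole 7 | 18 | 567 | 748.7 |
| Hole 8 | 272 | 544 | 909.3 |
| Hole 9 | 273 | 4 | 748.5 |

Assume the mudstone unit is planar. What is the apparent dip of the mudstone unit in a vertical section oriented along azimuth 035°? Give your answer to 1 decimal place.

31.9°

Two edge vectors: Hole 7→Hole 8 = (254, -23, 160.6), Hole 7→Hole 9 = (255, -563, -0.2).
Normal n = (Hole 7→Hole 8) × (Hole 7→Hole 9) = (90422.4, 41003.8, -137137).
So ∂z/∂x = −n_x/n_z = 0.65936 and ∂z/∂y = −n_y/n_z = 0.29900.
Unit vector along 035° is (sin 35°, cos 35°) = (0.5736, 0.8192).
Slope in that direction = a·(0.5736) + b·(0.8192) = 0.62312.
Apparent dip = arctan|0.62312| = 31.9° (true dip is 35.9°, so apparent ≤ true as expected).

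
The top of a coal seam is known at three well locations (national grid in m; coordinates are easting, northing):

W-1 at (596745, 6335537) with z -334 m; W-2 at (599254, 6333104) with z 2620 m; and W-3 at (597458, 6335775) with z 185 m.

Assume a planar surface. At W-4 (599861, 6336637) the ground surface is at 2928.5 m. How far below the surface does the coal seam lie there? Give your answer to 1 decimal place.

Two edge vectors: W-1→W-2 = (2509, -2433, 2954), W-1→W-3 = (713, 238, 519).
Normal n = (W-1→W-2) × (W-1→W-3) = (-1965779, 804031, 2331871).
So ∂z/∂easting = −n_x/n_z = 0.843005038 and ∂z/∂northing = −n_y/n_z = −0.344800806.
Intercept c from W-1: -334 − 503059.04 + 2184498.26 = 1681105.22.
At (599861, 6336637): z_contact = 505685.84 − 2184877.54 + 1681105.22 = 1913.52 m.
Depth below ground = 2928.5 − 1913.52 = 1015.0 m.

1015.0 m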